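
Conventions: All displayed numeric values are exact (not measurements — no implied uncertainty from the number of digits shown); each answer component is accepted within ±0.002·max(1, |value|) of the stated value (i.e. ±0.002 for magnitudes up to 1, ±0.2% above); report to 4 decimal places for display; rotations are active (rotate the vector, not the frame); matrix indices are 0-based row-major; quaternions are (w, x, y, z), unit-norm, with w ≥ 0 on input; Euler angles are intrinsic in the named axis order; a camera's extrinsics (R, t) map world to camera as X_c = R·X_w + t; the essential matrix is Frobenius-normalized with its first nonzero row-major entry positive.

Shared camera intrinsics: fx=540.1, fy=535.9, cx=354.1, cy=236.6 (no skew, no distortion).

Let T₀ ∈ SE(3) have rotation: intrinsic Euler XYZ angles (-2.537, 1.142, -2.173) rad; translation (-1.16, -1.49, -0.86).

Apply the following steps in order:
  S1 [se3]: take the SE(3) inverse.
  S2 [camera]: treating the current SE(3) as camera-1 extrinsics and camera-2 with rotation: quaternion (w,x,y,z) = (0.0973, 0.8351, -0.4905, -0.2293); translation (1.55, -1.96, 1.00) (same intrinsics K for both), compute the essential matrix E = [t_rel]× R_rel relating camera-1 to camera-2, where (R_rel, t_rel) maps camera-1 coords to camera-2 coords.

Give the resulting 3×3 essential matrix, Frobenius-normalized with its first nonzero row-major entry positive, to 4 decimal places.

after S1 (invert_se3): R=[-0.2355 0.9708 0.0446; 0.3426 0.0400 0.9386; 0.9095 0.2363 -0.3421], t=(1.2117, 1.2643, 1.1129)
after S2 (essential): [0.0727 0.1461 0.3158; -0.5523 0.4348 0.0456; -0.2245 -0.1783 -0.5434]

matrix = [0.0727 0.1461 0.3158; -0.5523 0.4348 0.0456; -0.2245 -0.1783 -0.5434]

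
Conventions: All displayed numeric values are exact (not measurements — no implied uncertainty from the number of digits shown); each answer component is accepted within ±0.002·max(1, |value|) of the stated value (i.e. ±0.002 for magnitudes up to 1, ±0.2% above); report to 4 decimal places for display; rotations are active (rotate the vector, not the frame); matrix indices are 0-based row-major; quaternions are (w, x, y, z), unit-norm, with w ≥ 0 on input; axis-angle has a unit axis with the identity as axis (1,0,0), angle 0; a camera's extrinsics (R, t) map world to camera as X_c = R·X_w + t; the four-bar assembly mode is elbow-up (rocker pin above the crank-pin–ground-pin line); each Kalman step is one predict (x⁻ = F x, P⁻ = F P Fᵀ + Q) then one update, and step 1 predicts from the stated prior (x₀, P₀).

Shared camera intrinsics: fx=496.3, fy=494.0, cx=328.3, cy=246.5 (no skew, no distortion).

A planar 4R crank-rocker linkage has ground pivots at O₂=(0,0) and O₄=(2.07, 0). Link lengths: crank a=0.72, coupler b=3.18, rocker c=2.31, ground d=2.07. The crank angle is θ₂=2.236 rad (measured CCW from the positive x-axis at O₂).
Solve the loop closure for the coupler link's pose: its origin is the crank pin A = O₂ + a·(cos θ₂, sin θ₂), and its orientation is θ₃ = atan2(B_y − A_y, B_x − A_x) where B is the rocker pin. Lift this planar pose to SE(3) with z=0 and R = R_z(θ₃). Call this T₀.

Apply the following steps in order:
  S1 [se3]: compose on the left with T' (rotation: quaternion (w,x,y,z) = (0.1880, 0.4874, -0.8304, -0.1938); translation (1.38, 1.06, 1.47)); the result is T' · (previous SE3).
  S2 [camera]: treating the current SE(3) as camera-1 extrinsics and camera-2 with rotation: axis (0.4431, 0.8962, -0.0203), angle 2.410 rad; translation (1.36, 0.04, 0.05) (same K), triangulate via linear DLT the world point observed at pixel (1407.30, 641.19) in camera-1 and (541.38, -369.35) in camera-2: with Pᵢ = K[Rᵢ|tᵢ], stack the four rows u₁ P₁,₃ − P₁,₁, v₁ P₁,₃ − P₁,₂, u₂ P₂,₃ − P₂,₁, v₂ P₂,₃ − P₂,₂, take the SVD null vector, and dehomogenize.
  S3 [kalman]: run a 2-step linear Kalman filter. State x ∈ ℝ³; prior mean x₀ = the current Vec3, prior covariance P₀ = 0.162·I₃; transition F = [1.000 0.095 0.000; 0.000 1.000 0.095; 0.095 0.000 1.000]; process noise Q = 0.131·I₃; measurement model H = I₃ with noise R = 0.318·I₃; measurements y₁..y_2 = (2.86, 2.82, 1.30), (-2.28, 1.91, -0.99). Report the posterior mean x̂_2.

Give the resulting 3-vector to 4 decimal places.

source (fourbar_fk): coupler pose = R=[0.8373 -0.5468 0.0000; 0.5468 0.8373 0.0000; 0.0000 0.0000 1.0000], t=(-0.4444, 0.5665, 0.0000)
after S1 (compose_se3): R=[-0.7830 -0.3684 -0.5011; -0.4928 0.8590 0.1386; 0.3794 0.3555 -0.8542], t=(1.1646, 1.7069, 1.7013)
after S2 (triangulate): (-1.3669, -1.2948, -0.8417)
after S3 (kf_track): (-0.6832, 1.2261, -0.3432)

result = (-0.6832, 1.2261, -0.3432)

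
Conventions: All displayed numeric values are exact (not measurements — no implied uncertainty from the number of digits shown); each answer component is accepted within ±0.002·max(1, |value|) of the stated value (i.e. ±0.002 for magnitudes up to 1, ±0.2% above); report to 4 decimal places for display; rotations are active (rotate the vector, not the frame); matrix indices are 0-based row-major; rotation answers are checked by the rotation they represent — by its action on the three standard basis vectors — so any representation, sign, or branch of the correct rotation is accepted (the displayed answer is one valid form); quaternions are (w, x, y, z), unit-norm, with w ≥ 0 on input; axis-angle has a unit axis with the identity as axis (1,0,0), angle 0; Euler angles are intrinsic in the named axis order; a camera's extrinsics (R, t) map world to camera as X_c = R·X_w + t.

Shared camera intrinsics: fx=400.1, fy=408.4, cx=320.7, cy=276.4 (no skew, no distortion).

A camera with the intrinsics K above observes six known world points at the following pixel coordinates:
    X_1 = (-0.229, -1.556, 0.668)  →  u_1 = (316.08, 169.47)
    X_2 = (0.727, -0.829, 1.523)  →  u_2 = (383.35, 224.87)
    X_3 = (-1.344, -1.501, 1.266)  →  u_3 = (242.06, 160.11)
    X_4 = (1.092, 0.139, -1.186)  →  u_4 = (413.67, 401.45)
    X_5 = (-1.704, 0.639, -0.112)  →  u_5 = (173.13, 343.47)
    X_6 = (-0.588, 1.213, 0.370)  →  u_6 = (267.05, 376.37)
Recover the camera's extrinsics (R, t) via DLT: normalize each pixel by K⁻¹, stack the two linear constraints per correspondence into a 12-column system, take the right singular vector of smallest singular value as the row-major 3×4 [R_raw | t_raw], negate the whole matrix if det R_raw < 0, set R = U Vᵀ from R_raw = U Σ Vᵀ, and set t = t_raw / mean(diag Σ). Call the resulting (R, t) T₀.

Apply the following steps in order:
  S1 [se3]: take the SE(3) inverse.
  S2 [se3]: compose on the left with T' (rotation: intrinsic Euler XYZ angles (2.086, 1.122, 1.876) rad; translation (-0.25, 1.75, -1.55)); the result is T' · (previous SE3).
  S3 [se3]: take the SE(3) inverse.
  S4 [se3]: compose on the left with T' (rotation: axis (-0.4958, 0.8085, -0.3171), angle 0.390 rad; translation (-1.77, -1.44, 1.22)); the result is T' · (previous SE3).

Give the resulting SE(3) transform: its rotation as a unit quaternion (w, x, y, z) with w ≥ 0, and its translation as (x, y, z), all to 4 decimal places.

source (pnp_recover): camera pose = R=[0.9865 -0.1075 0.1235; 0.1426 0.9348 -0.3253; -0.0804 0.3386 0.9375], t=(-0.0801, 0.4300, 4.7497)
after S1 (invert_se3): R=[0.9865 0.1426 -0.0804; -0.1075 0.9348 0.3386; 0.1235 -0.3253 0.9375], t=(0.3997, -2.0186, -4.3030)
after S2 (compose_se3): R=[0.0271 -0.6986 0.7150; -0.6781 -0.5384 -0.5003; 0.7344 -0.4713 -0.4883], t=(-3.3437, 4.3033, 1.0308)
after S3 (invert_se3): R=[0.0271 -0.6781 0.7344; -0.6986 -0.5384 -0.4713; 0.7150 -0.5003 -0.4883], t=(2.2518, 0.4669, 5.0470)
after S4 (compose_se3): R=[0.1906 -0.8481 0.4943; -0.5635 -0.5069 -0.6524; 0.8039 -0.1542 -0.5745], t=(2.0075, -0.4703, 5.1635)

rotation (quat) = (0.1653, 0.7537, -0.4682, 0.4306), translation = (2.0075, -0.4703, 5.1635)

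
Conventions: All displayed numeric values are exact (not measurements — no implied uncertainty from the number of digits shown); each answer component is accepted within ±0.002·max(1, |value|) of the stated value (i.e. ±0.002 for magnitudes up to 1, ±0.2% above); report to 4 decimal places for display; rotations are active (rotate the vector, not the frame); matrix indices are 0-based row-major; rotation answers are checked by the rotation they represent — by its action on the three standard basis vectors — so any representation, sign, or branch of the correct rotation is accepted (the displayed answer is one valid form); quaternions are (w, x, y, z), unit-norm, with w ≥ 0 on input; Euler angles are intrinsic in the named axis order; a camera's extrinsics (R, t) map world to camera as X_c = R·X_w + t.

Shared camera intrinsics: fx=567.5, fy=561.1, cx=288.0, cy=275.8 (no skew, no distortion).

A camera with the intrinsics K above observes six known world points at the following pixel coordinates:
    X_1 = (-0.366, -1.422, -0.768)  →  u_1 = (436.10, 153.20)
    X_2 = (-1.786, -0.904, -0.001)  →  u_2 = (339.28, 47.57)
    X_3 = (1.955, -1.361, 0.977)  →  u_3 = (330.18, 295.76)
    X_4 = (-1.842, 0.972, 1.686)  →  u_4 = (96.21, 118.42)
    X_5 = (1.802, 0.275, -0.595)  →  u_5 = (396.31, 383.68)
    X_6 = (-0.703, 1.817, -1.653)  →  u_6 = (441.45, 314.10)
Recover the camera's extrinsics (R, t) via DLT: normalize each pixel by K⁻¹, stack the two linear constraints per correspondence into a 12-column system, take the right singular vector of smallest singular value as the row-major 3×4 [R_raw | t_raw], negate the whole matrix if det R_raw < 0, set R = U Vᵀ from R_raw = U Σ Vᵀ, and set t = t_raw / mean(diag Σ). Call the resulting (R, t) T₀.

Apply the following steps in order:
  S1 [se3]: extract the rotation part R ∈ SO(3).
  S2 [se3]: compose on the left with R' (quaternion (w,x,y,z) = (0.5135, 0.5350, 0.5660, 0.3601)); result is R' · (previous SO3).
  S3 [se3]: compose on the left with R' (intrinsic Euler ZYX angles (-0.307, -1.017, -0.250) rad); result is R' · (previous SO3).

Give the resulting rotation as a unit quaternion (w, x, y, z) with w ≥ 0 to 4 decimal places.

source (pnp_recover): camera pose = R=[0.2074 -0.4353 -0.8761; 0.8089 0.5800 -0.0967; 0.5502 -0.6886 0.4724], t=(0.4999, -0.3900, 6.1592)
after S1 (rot_of_se3): [0.2074 -0.4353 -0.8761; 0.8089 0.5800 -0.0967; 0.5502 -0.6886 0.4724]
after S2 (compose_so3): [0.7433 -0.5723 0.3463; 0.2603 -0.2295 -0.9379; 0.6162 0.7873 -0.0216]
after S3 (compose_so3): [0.0631 -0.9597 -0.2738; 0.4045 0.2753 -0.8721; 0.9124 -0.0557 0.4056]

rotation (quat) = (0.6603, 0.3091, -0.4491, 0.5165)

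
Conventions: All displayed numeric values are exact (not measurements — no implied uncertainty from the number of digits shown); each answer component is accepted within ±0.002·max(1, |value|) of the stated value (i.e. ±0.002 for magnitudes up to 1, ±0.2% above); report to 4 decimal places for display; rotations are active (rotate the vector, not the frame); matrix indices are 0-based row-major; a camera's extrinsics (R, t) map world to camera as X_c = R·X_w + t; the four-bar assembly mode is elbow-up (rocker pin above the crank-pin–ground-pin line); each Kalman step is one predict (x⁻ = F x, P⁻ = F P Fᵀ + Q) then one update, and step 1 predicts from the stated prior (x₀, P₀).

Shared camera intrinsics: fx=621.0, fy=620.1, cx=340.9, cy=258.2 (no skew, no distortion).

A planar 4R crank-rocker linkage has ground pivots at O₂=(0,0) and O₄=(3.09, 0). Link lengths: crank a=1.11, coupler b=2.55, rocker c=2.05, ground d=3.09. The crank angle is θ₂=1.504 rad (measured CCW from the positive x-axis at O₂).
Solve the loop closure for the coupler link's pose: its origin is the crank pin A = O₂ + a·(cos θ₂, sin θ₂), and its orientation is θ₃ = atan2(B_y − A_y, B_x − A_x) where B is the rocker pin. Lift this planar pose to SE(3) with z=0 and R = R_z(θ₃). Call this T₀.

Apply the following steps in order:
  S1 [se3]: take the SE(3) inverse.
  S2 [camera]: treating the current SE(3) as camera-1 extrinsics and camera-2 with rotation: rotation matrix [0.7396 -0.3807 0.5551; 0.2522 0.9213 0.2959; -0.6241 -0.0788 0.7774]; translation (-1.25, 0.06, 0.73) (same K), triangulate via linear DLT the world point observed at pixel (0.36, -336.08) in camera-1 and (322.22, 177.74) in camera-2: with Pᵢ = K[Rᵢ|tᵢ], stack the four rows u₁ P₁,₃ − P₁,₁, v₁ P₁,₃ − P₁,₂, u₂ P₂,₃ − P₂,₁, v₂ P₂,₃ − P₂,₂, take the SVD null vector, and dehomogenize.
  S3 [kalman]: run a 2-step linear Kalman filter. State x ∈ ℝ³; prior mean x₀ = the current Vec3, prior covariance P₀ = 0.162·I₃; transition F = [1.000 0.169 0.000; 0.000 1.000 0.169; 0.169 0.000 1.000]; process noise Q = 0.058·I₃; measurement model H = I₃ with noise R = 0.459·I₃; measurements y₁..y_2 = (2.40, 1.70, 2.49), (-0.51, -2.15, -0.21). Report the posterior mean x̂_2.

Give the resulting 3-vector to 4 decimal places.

result = (0.0471, -0.4036, 1.3416)

source (fourbar_fk): coupler pose = R=[0.9429 -0.3330 0.0000; 0.3330 0.9429 0.0000; 0.0000 0.0000 1.0000], t=(0.0741, 1.1075, 0.0000)
after S1 (invert_se3): R=[0.9429 0.3330 0.0000; -0.3330 0.9429 0.0000; 0.0000 0.0000 1.0000], t=(-0.4387, -1.0196, 0.0000)
after S2 (triangulate): (-0.2974, -0.9312, 1.8768)
after S3 (kf_track): (0.0471, -0.4036, 1.3416)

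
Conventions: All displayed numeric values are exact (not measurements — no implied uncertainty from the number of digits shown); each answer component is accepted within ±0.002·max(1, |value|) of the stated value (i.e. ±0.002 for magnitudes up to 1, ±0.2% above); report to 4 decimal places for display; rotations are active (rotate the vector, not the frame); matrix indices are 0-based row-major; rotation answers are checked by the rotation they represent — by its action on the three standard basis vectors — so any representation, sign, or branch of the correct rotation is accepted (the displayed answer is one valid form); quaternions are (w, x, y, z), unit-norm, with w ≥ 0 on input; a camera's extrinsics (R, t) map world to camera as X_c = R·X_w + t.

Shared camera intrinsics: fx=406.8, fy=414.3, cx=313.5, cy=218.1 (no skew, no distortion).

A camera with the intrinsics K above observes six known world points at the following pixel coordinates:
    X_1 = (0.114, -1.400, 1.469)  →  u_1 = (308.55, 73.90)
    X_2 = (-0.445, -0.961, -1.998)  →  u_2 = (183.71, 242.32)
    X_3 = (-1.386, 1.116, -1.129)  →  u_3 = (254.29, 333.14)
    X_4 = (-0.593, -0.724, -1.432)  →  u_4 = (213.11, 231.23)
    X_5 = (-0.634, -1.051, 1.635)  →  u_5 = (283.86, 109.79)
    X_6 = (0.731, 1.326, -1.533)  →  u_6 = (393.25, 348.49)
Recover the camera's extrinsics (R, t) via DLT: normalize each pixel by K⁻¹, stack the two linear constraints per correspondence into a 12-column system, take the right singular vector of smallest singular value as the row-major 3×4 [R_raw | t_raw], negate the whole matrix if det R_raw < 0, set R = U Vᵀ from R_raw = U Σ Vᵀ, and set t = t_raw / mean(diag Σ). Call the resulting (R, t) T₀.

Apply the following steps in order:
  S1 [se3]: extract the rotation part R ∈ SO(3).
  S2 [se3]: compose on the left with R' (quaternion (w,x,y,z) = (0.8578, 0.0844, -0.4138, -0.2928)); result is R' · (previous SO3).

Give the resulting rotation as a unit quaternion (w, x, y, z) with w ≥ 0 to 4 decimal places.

source (pnp_recover): camera pose = R=[0.8444 0.4656 0.2650; -0.2626 0.7909 -0.5528; -0.4669 0.3972 0.7901], t=(0.0900, -0.2300, 5.7102)
after S1 (rot_of_se3): [0.8444 0.4656 0.2650; -0.2626 0.7909 -0.5528; -0.4669 0.3972 0.7901]
after S2 (compose_so3): [0.6515 0.2667 -0.7103; -0.7425 0.4163 -0.5247; 0.1558 0.8692 0.4692]

rotation (quat) = (0.7964, 0.4376, -0.2719, -0.3168)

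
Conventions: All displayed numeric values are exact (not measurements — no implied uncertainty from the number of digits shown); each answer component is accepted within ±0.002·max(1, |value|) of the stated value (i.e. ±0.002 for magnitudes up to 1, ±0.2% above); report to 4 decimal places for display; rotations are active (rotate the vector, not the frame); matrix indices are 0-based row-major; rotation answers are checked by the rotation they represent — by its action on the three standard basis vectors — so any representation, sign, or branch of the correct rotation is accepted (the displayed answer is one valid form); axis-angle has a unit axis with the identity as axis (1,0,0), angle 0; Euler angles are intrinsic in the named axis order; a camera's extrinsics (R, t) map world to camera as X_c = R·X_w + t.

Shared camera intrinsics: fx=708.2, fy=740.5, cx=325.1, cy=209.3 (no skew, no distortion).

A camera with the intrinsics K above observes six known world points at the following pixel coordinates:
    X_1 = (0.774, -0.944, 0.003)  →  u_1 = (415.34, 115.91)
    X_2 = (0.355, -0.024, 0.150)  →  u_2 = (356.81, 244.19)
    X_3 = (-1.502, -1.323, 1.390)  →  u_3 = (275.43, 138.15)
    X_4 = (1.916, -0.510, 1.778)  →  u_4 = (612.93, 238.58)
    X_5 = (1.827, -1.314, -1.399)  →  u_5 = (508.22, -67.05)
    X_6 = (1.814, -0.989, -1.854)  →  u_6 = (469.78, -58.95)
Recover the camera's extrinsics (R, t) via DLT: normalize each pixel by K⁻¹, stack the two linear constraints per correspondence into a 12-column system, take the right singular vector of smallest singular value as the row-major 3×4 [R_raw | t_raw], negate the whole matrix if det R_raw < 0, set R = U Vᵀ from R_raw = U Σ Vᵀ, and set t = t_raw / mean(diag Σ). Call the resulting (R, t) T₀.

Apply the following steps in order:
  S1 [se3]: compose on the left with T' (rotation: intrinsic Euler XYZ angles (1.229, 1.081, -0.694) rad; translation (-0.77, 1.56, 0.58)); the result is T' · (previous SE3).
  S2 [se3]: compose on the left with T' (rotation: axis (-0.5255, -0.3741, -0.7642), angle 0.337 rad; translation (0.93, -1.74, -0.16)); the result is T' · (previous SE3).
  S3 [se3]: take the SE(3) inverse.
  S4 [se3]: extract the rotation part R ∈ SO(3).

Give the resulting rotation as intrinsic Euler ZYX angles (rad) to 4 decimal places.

rotation (euler_zyx) = (1.0745, -1.3426, -1.5768)

source (pnp_recover): camera pose = R=[0.8560 -0.1530 0.4939; 0.0262 0.9668 0.2542; -0.5164 -0.2047 0.8316], t=(-0.1400, 0.2300, 5.4495)
after S1 (compose_se3): R=[-0.1382 0.0550 0.9889; 0.6130 0.7889 0.0418; -0.7779 0.6120 -0.1428], t=(4.0574, -0.7333, 1.6786)
after S2 (compose_se3): R=[0.1077 0.1989 0.9741; 0.4691 0.8537 -0.2262; -0.8765 0.4813 -0.0014], t=(4.4591, -3.0995, 2.1885)
after S3 (invert_se3): R=[0.1077 0.4691 -0.8765; 0.1989 0.8537 0.4813; 0.9741 -0.2262 -0.0014], t=(2.8920, 0.7055, -5.0417)
after S4 (rot_of_se3): [0.1077 0.4691 -0.8765; 0.1989 0.8537 0.4813; 0.9741 -0.2262 -0.0014]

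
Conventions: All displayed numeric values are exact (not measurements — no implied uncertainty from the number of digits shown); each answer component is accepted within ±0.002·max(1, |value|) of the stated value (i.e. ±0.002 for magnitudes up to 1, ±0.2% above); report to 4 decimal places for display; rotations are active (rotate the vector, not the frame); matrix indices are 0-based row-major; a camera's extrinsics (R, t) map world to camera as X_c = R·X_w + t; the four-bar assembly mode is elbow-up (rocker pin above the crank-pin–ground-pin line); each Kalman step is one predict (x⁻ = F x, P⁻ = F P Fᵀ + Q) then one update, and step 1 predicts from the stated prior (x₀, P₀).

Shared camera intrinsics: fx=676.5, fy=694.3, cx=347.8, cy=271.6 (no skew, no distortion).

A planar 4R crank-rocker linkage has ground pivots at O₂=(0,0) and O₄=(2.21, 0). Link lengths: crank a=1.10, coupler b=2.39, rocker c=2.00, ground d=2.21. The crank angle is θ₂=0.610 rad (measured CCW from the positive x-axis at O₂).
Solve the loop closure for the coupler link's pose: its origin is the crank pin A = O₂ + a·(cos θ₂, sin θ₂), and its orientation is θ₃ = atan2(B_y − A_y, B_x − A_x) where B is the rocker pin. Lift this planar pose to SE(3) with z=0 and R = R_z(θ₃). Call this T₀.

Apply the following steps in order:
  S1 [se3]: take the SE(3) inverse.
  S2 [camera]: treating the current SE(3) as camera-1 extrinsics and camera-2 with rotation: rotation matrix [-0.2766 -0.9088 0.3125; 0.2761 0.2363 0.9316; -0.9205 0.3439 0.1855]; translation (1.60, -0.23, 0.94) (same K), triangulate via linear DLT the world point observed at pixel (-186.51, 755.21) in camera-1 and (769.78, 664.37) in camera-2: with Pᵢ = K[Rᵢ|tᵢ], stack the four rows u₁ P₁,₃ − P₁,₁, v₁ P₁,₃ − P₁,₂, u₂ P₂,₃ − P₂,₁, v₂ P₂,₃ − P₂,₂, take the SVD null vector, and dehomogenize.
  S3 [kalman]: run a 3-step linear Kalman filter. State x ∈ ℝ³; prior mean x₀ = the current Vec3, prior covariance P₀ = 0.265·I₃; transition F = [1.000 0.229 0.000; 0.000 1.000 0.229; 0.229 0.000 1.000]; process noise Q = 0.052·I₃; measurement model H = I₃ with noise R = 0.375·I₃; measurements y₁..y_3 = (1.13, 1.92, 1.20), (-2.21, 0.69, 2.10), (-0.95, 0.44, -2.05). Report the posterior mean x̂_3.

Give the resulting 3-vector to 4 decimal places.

source (fourbar_fk): coupler pose = R=[0.8582 -0.5133 0.0000; 0.5133 0.8582 0.0000; 0.0000 0.0000 1.0000], t=(0.9016, 0.6302, 0.0000)
after S1 (invert_se3): R=[0.8582 0.5133 0.0000; -0.5133 0.8582 0.0000; 0.0000 0.0000 1.0000], t=(-1.0972, -0.0780, 0.0000)
after S2 (triangulate): (-0.9138, 0.9674, 1.7534)
after S3 (kf_track): (-0.7623, 1.0415, 0.0703)

result = (-0.7623, 1.0415, 0.0703)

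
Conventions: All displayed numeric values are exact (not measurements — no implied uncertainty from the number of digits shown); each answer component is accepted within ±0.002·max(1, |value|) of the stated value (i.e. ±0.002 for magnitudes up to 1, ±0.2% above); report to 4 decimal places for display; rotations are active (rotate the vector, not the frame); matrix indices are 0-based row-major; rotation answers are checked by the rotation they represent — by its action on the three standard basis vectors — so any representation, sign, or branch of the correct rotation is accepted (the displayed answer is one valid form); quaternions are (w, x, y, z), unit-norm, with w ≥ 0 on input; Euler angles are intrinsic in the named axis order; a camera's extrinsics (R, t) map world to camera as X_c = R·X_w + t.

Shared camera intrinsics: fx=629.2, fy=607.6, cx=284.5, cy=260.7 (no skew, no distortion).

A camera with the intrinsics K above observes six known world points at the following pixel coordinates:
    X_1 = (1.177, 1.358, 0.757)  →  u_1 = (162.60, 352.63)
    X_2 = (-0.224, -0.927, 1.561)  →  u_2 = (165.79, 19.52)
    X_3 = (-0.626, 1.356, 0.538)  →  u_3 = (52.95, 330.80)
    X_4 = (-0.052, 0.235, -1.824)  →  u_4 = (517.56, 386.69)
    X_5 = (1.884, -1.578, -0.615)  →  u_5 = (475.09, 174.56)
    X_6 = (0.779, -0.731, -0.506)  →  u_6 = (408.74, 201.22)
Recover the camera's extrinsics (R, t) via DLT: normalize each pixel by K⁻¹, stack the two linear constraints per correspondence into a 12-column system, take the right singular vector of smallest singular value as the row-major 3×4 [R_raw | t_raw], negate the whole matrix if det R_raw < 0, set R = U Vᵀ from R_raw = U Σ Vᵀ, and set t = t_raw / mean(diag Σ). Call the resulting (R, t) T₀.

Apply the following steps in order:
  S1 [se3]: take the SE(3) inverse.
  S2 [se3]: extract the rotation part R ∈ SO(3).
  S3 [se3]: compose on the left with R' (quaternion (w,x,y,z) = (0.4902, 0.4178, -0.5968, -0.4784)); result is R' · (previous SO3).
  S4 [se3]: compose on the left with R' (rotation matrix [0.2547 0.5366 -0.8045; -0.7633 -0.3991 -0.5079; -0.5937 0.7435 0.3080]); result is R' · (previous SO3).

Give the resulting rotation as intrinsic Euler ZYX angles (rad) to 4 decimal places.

rotation (euler_zyx) = (-0.5885, 1.2472, -2.8976)

source (pnp_recover): camera pose = R=[0.2695 -0.5249 -0.8074; 0.2752 0.8454 -0.4578; 0.9229 -0.0988 0.3723], t=(-0.0499, -0.3001, 4.2205)
after S1 (invert_se3): R=[0.2695 0.2752 0.9229; -0.5249 0.8454 -0.0988; -0.8074 -0.4578 0.3723], t=(-3.7989, 0.6444, -1.7488)
after S2 (rot_of_se3): [0.2695 0.2752 0.9229; -0.5249 0.8454 -0.0988; -0.8074 -0.4578 0.3723]
after S3 (compose_so3): [0.7650 0.3790 -0.5208; -0.4925 -0.1770 -0.8521; -0.4151 0.9083 0.0513]
after S4 (compose_so3): [0.2645 -0.7292 -0.6312; -0.1765 -0.6800 0.7116; -0.9481 -0.0768 -0.3086]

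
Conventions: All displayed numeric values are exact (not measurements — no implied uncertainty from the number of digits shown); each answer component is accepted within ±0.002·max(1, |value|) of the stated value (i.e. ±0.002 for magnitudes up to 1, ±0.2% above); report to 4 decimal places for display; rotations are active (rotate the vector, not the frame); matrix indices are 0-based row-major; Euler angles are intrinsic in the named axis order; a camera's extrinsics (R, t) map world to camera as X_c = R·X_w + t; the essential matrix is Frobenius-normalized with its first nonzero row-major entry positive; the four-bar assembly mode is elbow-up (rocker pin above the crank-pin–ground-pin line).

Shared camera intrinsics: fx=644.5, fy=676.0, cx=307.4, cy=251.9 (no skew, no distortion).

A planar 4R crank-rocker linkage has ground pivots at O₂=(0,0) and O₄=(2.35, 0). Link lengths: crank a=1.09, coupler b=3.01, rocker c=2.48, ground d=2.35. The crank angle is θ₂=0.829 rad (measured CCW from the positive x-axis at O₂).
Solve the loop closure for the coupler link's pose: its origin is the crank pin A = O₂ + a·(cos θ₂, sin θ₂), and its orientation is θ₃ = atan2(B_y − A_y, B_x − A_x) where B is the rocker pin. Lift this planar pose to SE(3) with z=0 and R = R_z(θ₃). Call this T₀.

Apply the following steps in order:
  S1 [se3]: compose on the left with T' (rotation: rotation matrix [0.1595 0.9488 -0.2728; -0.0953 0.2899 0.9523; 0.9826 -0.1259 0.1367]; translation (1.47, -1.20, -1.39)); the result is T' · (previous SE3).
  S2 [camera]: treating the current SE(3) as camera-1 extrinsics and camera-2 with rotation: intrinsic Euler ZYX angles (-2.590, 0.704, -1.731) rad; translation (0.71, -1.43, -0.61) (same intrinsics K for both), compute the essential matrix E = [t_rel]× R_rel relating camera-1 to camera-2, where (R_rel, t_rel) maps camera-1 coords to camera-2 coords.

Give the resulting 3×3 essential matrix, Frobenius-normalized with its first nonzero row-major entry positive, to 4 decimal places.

matrix = [0.5130 0.3654 0.2004; 0.1897 0.2319 -0.1191; -0.0473 0.2679 -0.6207]

source (fourbar_fk): coupler pose = R=[0.8751 -0.4840 0.0000; 0.4840 0.8751 0.0000; 0.0000 0.0000 1.0000], t=(0.7364, 0.8036, 0.0000)
after S1 (compose_se3): R=[0.5987 0.7530 -0.2728; 0.0569 0.2998 0.9523; 0.7989 -0.5857 0.1367], t=(2.3499, -1.0373, -0.7676)
after S2 (essential): [0.5130 0.3654 0.2004; 0.1897 0.2319 -0.1191; -0.0473 0.2679 -0.6207]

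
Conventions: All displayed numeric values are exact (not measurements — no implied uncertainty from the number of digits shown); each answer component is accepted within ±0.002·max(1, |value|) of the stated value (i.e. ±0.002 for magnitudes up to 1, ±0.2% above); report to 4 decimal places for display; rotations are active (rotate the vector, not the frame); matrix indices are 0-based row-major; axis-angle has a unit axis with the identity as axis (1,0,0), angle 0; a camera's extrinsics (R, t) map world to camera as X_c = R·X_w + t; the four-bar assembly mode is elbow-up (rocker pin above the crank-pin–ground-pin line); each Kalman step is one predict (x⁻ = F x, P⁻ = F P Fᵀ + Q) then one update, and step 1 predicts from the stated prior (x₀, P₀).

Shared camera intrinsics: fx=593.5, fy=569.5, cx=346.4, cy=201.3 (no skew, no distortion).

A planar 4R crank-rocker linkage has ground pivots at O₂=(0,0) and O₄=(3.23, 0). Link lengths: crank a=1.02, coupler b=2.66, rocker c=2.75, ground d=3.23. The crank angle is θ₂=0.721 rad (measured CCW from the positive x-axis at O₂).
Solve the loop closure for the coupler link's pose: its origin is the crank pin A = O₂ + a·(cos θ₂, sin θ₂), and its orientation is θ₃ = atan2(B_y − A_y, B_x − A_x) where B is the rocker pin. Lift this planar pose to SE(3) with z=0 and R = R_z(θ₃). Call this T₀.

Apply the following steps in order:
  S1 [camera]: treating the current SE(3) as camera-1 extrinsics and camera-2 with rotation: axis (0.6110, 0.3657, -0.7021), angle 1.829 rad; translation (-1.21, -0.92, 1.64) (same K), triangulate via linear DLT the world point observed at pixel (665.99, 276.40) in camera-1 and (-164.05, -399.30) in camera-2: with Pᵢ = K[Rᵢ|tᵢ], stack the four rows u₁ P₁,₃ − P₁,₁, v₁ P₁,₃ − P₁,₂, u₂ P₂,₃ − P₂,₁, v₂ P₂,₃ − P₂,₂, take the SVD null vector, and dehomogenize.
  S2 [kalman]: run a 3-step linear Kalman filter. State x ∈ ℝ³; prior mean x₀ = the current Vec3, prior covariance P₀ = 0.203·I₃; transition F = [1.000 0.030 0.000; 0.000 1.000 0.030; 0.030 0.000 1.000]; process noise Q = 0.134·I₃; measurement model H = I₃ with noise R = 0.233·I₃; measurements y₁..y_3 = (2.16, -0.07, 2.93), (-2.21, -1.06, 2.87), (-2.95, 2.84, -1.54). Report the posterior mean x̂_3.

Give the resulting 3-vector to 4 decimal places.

result = (-1.8700, 1.2031, 0.4566)

source (fourbar_fk): coupler pose = R=[0.6647 -0.7471 0.0000; 0.7471 0.6647 0.0000; 0.0000 0.0000 1.0000], t=(0.7662, 0.6733, 0.0000)
after S1 (triangulate): (-0.1812, -0.4481, 1.8208)
after S2 (kf_track): (-1.8700, 1.2031, 0.4566)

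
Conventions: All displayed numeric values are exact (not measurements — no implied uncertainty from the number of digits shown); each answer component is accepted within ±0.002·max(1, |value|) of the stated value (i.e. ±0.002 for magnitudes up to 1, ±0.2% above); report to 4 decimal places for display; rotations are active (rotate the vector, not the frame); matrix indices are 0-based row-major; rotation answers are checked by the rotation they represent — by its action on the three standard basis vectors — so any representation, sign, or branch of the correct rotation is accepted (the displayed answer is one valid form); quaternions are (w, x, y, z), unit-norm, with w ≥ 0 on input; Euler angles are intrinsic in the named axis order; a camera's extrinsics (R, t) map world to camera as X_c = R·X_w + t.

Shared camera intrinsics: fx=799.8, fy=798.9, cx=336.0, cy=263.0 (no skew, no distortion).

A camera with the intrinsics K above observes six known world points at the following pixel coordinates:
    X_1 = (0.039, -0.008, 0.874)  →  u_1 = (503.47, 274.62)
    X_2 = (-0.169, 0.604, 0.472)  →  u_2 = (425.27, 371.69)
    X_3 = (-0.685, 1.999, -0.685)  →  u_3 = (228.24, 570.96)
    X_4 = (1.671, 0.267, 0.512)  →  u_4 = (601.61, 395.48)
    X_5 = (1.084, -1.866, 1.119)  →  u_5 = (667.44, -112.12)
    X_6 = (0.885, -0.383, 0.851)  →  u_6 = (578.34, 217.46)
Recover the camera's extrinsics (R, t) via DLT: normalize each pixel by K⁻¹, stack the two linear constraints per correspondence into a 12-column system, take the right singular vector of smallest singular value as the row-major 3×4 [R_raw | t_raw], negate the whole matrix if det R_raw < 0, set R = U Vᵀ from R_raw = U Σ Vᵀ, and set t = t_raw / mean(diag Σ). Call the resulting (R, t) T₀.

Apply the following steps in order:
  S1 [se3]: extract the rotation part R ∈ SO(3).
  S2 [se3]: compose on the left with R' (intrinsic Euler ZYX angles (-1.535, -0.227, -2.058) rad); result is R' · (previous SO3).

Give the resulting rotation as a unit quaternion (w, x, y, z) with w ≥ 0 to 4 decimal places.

rotation (quat) = (0.0623, 0.2214, -0.6224, 0.7482)

source (pnp_recover): camera pose = R=[0.2384 -0.0045 0.9712; 0.0994 0.9949 -0.0198; -0.9661 0.1012 0.2376], t=(0.1300, 0.0900, 4.5499)
after S1 (rot_of_se3): [0.2384 -0.0045 0.9712; 0.0994 0.9949 -0.0198; -0.9661 0.1012 0.2376]
after S2 (compose_so3): [-0.8942 -0.3688 0.2537; -0.1824 -0.2175 -0.9589; 0.4088 -0.9037 0.1272]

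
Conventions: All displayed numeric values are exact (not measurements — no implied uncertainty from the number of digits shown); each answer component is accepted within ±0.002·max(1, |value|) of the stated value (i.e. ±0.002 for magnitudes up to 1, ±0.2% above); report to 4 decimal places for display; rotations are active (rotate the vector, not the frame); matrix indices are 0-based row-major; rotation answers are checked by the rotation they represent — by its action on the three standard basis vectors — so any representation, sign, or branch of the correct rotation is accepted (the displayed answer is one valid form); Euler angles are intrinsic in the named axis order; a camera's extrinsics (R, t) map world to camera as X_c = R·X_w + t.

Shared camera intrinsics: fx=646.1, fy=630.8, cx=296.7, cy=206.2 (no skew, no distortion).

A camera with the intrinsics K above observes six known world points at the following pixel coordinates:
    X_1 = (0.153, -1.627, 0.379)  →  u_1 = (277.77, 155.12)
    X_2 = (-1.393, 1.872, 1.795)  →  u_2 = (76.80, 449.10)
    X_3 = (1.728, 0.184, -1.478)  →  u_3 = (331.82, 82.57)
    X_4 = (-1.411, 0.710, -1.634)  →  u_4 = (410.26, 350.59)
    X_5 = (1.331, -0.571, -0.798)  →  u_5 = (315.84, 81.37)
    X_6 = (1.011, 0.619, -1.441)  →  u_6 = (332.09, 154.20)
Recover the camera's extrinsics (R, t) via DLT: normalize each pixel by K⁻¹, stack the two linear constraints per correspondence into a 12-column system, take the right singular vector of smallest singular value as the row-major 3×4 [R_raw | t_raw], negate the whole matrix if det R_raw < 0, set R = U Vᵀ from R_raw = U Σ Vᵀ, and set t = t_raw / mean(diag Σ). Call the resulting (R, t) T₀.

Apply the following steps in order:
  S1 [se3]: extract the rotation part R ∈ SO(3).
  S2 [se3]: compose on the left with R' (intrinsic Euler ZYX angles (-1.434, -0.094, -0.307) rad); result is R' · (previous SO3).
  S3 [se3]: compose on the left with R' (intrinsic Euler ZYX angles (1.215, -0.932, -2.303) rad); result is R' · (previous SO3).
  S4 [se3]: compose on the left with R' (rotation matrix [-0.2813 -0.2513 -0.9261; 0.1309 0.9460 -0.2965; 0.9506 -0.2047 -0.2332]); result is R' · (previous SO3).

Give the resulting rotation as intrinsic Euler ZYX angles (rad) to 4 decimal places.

source (pnp_recover): camera pose = R=[-0.2847 -0.3662 -0.8859; -0.9213 0.3598 0.1474; 0.2647 0.8582 -0.4398], t=(-0.3499, 0.2999, 6.0999)
after S1 (rot_of_se3): [-0.2847 -0.3662 -0.8859; -0.9213 0.3598 0.1474; 0.2647 0.8582 -0.4398]
after S2 (compose_so3): [-0.8362 0.5379 -0.1068; 0.2213 0.5093 0.8317; 0.5017 0.6718 -0.5449]
after S3 (compose_so3): [-0.2449 0.1940 0.9499; -0.0127 0.9791 -0.2032; -0.9695 -0.0618 -0.2373]
after S4 (compose_so3): [0.9699 -0.2434 0.0036; 0.2434 0.9699 0.0025; -0.0041 -0.0015 1.0000]

rotation (euler_zyx) = (0.2459, 0.0041, -0.0015)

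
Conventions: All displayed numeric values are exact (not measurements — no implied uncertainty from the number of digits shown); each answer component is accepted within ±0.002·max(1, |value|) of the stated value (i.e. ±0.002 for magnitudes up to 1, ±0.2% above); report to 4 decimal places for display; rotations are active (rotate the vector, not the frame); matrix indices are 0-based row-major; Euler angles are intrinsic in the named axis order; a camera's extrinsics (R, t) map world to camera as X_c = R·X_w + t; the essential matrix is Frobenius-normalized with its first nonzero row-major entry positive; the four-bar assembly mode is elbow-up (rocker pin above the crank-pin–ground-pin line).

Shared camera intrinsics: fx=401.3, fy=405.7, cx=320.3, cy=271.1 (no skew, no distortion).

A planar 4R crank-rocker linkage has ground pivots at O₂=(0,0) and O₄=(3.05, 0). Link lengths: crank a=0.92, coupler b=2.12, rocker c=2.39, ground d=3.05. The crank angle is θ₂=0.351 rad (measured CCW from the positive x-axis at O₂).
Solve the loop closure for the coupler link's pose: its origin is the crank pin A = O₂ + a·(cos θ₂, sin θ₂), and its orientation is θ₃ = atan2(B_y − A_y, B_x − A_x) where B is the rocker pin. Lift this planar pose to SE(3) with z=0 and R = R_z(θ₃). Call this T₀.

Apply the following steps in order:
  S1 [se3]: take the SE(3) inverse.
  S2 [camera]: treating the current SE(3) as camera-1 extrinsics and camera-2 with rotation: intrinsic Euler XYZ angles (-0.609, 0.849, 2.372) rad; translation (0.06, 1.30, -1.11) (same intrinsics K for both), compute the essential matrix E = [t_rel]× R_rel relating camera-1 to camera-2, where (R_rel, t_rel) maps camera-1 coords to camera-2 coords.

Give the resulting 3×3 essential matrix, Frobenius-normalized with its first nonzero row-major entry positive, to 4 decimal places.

source (fourbar_fk): coupler pose = R=[0.5187 -0.8549 0.0000; 0.8549 0.5187 0.0000; 0.0000 0.0000 1.0000], t=(0.8639, 0.3163, 0.0000)
after S1 (invert_se3): R=[0.5187 0.8549 0.0000; -0.8549 0.5187 -0.0000; 0.0000 0.0000 1.0000], t=(-0.7186, 0.5745, 0.0000)
after S2 (essential): [0.5261 0.0178 0.4441; 0.2857 0.0201 -0.1091; 0.3740 0.0382 -0.5390]

matrix = [0.5261 0.0178 0.4441; 0.2857 0.0201 -0.1091; 0.3740 0.0382 -0.5390]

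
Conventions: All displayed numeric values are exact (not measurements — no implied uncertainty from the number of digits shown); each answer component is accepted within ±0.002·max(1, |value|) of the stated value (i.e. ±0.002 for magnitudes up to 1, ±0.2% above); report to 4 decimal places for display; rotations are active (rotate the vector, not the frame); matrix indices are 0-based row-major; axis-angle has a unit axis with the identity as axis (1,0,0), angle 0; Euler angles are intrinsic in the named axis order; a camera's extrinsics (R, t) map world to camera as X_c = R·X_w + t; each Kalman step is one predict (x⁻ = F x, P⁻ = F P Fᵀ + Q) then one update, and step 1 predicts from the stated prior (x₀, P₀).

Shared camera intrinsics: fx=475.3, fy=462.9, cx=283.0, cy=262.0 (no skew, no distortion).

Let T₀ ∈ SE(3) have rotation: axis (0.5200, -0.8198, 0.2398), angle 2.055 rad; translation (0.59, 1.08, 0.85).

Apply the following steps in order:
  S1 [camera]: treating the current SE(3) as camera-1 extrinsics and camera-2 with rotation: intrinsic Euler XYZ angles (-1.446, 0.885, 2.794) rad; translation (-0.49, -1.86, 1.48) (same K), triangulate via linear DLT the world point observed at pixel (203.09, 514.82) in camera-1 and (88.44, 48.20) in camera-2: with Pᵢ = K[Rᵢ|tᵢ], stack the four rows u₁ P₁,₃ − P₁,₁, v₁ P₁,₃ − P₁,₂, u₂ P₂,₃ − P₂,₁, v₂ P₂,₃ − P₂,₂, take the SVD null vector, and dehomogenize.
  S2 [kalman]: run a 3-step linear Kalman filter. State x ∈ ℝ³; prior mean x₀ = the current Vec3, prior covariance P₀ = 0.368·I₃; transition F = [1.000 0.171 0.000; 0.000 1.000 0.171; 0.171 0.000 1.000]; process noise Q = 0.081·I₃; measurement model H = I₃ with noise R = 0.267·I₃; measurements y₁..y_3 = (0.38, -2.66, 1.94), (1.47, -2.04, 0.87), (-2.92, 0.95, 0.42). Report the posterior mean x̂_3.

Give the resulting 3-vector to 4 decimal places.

after S1 (triangulate): (0.7839, 0.7051, 0.3767)
after S2 (kf_track): (-0.9415, -0.4867, 0.8569)

result = (-0.9415, -0.4867, 0.8569)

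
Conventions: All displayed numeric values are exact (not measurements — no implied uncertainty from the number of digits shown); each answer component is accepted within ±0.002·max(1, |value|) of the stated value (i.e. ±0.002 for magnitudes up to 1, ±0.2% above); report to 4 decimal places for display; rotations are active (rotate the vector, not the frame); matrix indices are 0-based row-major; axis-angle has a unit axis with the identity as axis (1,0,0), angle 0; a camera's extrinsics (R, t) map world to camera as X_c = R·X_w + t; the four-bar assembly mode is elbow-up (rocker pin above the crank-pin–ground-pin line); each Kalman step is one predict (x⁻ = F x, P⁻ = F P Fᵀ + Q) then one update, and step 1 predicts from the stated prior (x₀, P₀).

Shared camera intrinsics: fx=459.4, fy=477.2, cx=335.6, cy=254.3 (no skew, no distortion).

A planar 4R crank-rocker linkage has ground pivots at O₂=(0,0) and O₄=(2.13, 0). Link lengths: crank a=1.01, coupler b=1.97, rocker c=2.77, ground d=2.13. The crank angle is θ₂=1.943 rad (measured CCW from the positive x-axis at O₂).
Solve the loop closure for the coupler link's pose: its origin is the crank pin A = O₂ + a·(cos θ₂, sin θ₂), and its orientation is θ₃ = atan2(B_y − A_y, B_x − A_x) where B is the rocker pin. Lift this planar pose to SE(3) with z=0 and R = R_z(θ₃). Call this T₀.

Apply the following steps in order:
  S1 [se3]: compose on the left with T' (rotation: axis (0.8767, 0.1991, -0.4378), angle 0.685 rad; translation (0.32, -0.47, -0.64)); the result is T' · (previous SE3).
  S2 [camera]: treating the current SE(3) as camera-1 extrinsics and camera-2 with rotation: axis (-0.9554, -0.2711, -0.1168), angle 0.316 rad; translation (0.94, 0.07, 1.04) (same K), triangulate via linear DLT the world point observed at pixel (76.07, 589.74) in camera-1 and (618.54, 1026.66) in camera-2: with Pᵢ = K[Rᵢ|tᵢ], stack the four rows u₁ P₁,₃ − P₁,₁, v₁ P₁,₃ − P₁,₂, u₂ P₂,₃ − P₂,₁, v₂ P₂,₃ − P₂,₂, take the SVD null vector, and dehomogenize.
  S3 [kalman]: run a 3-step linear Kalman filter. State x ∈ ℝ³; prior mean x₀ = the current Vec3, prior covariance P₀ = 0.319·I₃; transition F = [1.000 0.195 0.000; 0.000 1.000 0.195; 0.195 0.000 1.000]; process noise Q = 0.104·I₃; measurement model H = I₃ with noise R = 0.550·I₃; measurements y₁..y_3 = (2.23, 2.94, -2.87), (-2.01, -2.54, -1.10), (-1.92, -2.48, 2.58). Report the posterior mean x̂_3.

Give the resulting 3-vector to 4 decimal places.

source (fourbar_fk): coupler pose = R=[0.6308 -0.7760 0.0000; 0.7760 0.6308 0.0000; 0.0000 0.0000 1.0000], t=(-0.3673, 0.9408, 0.0000)
after S1 (compose_se3): R=[0.8433 -0.5359 0.0394; 0.4580 0.6785 -0.5743; 0.2811 0.5024 0.8177], t=(0.2695, 0.3543, -0.0586)
after S2 (triangulate): (-0.1878, 1.8097, 0.8140)
after S3 (kf_track): (-0.7183, -0.8553, 0.0486)

result = (-0.7183, -0.8553, 0.0486)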